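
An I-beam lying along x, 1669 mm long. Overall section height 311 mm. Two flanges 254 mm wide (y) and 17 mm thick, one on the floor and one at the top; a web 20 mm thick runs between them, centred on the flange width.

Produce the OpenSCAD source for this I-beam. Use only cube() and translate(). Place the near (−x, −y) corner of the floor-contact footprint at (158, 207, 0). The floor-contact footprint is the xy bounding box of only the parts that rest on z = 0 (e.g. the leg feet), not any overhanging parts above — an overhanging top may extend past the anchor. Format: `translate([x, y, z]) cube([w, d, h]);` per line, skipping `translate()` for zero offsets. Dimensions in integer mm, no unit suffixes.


translate([158, 207, 0]) cube([1669, 254, 17]);
translate([158, 324, 17]) cube([1669, 20, 277]);
translate([158, 207, 294]) cube([1669, 254, 17]);


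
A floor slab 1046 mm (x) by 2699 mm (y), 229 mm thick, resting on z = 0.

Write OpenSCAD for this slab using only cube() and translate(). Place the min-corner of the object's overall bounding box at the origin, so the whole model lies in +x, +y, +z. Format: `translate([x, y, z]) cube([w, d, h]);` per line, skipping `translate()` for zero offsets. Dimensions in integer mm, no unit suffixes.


cube([1046, 2699, 229]);


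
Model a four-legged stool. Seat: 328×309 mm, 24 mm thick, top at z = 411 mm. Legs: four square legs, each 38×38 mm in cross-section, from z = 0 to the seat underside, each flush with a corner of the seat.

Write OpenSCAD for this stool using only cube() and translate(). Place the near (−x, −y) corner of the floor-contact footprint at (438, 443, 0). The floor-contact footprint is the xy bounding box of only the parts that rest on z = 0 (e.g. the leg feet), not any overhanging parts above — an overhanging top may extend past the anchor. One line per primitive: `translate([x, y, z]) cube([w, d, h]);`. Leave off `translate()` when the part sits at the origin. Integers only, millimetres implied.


// leg_h = 411 - 24 = 387
translate([438, 443, 387]) cube([328, 309, 24]);
translate([438, 443, 0]) cube([38, 38, 387]);
translate([728, 443, 0]) cube([38, 38, 387]);
translate([438, 714, 0]) cube([38, 38, 387]);
translate([728, 714, 0]) cube([38, 38, 387]);


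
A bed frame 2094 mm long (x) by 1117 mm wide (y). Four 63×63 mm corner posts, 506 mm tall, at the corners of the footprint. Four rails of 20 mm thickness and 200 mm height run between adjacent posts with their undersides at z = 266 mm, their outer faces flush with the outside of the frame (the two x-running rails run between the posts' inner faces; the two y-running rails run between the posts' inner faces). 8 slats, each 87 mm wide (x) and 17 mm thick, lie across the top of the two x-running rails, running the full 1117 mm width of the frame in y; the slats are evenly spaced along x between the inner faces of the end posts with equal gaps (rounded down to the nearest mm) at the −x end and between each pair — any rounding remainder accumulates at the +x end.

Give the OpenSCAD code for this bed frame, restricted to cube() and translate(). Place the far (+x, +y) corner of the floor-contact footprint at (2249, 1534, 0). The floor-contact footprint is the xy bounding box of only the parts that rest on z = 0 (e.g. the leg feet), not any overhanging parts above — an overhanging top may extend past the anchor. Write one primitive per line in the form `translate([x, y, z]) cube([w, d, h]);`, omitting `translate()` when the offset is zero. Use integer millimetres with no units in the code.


translate([155, 417, 0]) cube([63, 63, 506]);
translate([155, 1471, 0]) cube([63, 63, 506]);
translate([2186, 417, 0]) cube([63, 63, 506]);
translate([2186, 1471, 0]) cube([63, 63, 506]);
translate([218, 417, 266]) cube([1968, 20, 200]);
translate([218, 1514, 266]) cube([1968, 20, 200]);
translate([155, 480, 266]) cube([20, 991, 200]);
translate([2229, 480, 266]) cube([20, 991, 200]);
translate([359, 417, 466]) cube([87, 1117, 17]);
translate([587, 417, 466]) cube([87, 1117, 17]);
translate([815, 417, 466]) cube([87, 1117, 17]);
translate([1043, 417, 466]) cube([87, 1117, 17]);
translate([1271, 417, 466]) cube([87, 1117, 17]);
translate([1499, 417, 466]) cube([87, 1117, 17]);
translate([1727, 417, 466]) cube([87, 1117, 17]);
translate([1955, 417, 466]) cube([87, 1117, 17]);


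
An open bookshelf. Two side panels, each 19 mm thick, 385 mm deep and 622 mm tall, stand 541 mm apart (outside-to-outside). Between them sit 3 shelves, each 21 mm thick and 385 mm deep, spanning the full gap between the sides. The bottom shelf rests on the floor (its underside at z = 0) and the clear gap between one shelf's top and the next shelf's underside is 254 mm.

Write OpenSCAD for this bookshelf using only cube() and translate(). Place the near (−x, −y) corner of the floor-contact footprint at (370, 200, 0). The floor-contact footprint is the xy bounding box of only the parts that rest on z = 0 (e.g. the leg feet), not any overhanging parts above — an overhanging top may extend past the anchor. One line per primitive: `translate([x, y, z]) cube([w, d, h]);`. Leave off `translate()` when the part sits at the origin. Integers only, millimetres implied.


translate([370, 200, 0]) cube([19, 385, 622]);
translate([892, 200, 0]) cube([19, 385, 622]);
translate([389, 200, 0]) cube([503, 385, 21]);
translate([389, 200, 275]) cube([503, 385, 21]);
translate([389, 200, 550]) cube([503, 385, 21]);


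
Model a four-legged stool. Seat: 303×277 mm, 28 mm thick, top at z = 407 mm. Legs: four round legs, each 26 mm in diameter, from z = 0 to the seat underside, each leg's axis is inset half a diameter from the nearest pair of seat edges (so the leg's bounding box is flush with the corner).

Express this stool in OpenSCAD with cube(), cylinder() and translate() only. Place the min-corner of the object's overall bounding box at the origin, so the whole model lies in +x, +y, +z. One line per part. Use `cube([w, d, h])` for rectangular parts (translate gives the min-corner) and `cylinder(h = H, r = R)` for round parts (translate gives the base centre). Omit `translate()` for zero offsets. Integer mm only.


translate([0, 0, 379]) cube([303, 277, 28]);
translate([13, 13, 0]) cylinder(h = 379, r = 13);
translate([290, 13, 0]) cylinder(h = 379, r = 13);
translate([13, 264, 0]) cylinder(h = 379, r = 13);
translate([290, 264, 0]) cylinder(h = 379, r = 13);


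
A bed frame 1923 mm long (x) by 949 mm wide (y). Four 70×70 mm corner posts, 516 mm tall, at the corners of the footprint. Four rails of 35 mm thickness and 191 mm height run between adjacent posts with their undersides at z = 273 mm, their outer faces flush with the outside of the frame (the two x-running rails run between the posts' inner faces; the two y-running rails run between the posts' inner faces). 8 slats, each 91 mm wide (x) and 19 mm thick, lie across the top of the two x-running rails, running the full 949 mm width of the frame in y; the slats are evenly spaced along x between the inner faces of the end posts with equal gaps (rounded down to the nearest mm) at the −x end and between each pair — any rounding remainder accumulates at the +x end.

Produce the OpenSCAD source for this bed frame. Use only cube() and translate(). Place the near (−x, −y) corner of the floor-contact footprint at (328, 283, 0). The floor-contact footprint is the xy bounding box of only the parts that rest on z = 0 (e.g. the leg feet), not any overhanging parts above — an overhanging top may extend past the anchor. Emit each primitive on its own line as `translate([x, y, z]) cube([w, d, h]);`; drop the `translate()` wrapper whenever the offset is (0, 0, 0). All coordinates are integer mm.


translate([328, 283, 0]) cube([70, 70, 516]);
translate([328, 1162, 0]) cube([70, 70, 516]);
translate([2181, 283, 0]) cube([70, 70, 516]);
translate([2181, 1162, 0]) cube([70, 70, 516]);
translate([398, 283, 273]) cube([1783, 35, 191]);
translate([398, 1197, 273]) cube([1783, 35, 191]);
translate([328, 353, 273]) cube([35, 809, 191]);
translate([2216, 353, 273]) cube([35, 809, 191]);
translate([515, 283, 464]) cube([91, 949, 19]);
translate([723, 283, 464]) cube([91, 949, 19]);
translate([931, 283, 464]) cube([91, 949, 19]);
translate([1139, 283, 464]) cube([91, 949, 19]);
translate([1347, 283, 464]) cube([91, 949, 19]);
translate([1555, 283, 464]) cube([91, 949, 19]);
translate([1763, 283, 464]) cube([91, 949, 19]);
translate([1971, 283, 464]) cube([91, 949, 19]);


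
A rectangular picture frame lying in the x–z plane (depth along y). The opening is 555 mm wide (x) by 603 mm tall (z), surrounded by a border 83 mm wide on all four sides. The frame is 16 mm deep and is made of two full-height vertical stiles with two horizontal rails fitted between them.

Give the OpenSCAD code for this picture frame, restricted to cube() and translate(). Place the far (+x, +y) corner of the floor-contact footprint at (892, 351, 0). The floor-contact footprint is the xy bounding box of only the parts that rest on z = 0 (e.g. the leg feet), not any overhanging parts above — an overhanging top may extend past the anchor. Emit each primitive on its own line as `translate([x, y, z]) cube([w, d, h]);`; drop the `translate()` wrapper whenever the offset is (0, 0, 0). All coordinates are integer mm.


translate([171, 335, 0]) cube([83, 16, 769]);
translate([809, 335, 0]) cube([83, 16, 769]);
translate([254, 335, 0]) cube([555, 16, 83]);
translate([254, 335, 686]) cube([555, 16, 83]);


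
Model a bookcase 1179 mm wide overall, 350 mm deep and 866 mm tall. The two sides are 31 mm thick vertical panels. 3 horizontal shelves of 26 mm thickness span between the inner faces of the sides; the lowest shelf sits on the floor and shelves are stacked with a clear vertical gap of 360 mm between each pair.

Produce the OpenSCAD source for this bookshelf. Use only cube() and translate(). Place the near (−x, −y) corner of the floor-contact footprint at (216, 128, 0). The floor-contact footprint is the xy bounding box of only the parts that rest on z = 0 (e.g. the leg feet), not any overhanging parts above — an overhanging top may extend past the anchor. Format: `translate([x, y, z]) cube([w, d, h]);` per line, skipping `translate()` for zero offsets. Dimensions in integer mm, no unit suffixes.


translate([216, 128, 0]) cube([31, 350, 866]);
translate([1364, 128, 0]) cube([31, 350, 866]);
translate([247, 128, 0]) cube([1117, 350, 26]);
translate([247, 128, 386]) cube([1117, 350, 26]);
translate([247, 128, 772]) cube([1117, 350, 26]);


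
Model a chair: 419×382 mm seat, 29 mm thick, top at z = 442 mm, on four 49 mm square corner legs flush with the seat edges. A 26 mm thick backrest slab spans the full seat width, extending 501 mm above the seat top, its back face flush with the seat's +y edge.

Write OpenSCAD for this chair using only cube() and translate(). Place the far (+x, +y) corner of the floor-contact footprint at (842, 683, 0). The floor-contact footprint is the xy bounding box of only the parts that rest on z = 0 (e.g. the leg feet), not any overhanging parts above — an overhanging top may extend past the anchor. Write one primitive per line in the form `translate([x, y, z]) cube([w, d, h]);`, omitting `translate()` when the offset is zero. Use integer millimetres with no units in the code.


translate([423, 301, 413]) cube([419, 382, 29]);
translate([423, 301, 0]) cube([49, 49, 413]);
translate([793, 301, 0]) cube([49, 49, 413]);
translate([423, 634, 0]) cube([49, 49, 413]);
translate([793, 634, 0]) cube([49, 49, 413]);
translate([423, 657, 442]) cube([419, 26, 501]);


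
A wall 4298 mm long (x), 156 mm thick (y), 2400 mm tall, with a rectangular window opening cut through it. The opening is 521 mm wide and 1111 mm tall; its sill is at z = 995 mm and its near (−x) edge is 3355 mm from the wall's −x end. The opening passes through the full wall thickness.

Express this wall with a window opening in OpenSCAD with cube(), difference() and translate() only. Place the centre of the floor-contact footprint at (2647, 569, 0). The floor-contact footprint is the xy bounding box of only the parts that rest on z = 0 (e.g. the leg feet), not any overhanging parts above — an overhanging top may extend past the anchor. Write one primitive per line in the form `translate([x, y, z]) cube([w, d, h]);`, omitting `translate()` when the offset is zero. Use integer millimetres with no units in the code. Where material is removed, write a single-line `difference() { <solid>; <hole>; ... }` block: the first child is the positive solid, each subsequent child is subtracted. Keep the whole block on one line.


difference() { translate([498, 491, 0]) cube([4298, 156, 2400]); translate([3853, 491, 995]) cube([521, 156, 1111]); }


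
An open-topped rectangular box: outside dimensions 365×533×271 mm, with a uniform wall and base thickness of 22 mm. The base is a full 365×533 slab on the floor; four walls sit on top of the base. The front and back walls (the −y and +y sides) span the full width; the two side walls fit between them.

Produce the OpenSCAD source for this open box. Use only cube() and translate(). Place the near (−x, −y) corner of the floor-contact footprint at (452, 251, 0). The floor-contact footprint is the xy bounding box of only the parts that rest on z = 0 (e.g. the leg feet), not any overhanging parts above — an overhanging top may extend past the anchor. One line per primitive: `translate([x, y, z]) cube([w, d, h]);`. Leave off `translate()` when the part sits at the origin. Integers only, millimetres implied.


translate([452, 251, 0]) cube([365, 533, 22]);
translate([452, 251, 22]) cube([365, 22, 249]);
translate([452, 762, 22]) cube([365, 22, 249]);
translate([452, 273, 22]) cube([22, 489, 249]);
translate([795, 273, 22]) cube([22, 489, 249]);


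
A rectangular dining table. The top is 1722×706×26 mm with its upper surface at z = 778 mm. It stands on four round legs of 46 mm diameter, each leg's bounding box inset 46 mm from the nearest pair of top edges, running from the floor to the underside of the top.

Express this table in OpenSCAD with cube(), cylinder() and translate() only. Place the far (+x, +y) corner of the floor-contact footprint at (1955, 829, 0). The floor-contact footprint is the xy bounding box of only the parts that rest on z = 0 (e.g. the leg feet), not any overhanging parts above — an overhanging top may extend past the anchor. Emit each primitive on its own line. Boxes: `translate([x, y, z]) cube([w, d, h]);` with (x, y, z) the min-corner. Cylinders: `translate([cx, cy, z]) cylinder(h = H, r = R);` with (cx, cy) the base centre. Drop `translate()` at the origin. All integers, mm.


translate([279, 169, 752]) cube([1722, 706, 26]);
translate([348, 238, 0]) cylinder(h = 752, r = 23);
translate([1932, 238, 0]) cylinder(h = 752, r = 23);
translate([348, 806, 0]) cylinder(h = 752, r = 23);
translate([1932, 806, 0]) cylinder(h = 752, r = 23);


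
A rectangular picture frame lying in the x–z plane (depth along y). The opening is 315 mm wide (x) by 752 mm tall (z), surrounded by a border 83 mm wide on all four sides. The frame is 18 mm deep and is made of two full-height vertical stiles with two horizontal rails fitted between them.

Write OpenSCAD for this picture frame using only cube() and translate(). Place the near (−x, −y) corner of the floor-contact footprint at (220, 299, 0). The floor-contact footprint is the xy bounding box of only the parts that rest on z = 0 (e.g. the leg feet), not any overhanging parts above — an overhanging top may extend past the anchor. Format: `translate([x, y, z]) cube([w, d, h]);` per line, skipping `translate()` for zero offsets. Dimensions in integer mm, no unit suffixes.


translate([220, 299, 0]) cube([83, 18, 918]);
translate([618, 299, 0]) cube([83, 18, 918]);
translate([303, 299, 0]) cube([315, 18, 83]);
translate([303, 299, 835]) cube([315, 18, 83]);


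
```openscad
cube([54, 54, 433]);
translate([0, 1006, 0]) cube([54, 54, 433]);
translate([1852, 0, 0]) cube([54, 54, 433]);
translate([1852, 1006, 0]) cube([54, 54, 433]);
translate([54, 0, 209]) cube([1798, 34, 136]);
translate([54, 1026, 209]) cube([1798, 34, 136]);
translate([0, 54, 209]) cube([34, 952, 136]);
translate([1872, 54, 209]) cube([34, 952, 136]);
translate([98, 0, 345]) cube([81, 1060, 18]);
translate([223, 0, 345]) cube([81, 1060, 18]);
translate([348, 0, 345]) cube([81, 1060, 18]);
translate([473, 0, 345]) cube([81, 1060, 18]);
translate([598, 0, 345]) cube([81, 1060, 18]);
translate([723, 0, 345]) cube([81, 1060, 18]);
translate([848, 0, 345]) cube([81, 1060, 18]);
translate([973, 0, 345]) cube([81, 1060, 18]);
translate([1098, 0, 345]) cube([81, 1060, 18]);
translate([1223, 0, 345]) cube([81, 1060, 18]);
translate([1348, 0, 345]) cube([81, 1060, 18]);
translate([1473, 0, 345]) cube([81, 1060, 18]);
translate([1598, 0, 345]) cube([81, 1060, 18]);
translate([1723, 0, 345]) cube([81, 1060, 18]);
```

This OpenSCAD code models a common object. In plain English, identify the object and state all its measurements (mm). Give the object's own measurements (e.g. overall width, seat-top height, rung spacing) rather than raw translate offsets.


A bed frame 1906 mm long (x) by 1060 mm wide (y). Four 54×54 mm corner posts, 433 mm tall, at the corners of the footprint. Four rails of 34 mm thickness and 136 mm height run between adjacent posts with their undersides at z = 209 mm, their outer faces flush with the outside of the frame (the two x-running rails run between the posts' inner faces; the two y-running rails run between the posts' inner faces). 14 slats, each 81 mm wide (x) and 18 mm thick, lie across the top of the two x-running rails, running the full 1060 mm width of the frame in y; along x they sit between the end posts with a 44 mm gap after the −x posts and between neighbouring slats, leaving 48 mm before the +x posts.


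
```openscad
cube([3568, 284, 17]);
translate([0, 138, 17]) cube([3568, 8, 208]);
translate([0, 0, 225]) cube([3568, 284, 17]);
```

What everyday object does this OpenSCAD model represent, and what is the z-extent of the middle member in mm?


An I-beam. The web height is 208 mm.

Two wide flanges with a thin centred web — an I-beam. Overall 242 mm minus two 17 mm flanges gives a web of 242 − 2·17 = 208 mm.


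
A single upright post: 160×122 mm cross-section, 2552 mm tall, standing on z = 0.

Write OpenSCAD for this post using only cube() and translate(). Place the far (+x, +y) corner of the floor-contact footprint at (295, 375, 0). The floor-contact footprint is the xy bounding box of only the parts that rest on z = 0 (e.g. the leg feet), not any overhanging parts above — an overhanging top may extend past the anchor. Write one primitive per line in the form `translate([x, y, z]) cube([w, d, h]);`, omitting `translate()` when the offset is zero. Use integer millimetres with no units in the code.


translate([135, 253, 0]) cube([160, 122, 2552]);


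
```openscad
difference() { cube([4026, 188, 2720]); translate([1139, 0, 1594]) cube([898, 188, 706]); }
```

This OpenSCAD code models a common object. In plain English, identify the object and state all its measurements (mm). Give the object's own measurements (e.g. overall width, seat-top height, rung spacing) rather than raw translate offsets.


A wall 4026 mm long (x), 188 mm thick (y), 2720 mm tall, with a rectangular window opening cut through it. The opening is 898 mm wide and 706 mm tall; its sill is at z = 1594 mm and its near (−x) edge is 1139 mm from the wall's −x end. The opening passes through the full wall thickness.


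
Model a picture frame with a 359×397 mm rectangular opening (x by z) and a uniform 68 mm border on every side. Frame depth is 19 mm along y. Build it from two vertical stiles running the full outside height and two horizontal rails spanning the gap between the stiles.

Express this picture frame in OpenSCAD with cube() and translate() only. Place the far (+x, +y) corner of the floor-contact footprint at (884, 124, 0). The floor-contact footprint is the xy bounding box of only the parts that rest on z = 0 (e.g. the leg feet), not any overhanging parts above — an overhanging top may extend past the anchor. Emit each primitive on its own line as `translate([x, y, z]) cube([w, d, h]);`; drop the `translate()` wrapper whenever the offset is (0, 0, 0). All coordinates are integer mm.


translate([389, 105, 0]) cube([68, 19, 533]);
translate([816, 105, 0]) cube([68, 19, 533]);
translate([457, 105, 0]) cube([359, 19, 68]);
translate([457, 105, 465]) cube([359, 19, 68]);


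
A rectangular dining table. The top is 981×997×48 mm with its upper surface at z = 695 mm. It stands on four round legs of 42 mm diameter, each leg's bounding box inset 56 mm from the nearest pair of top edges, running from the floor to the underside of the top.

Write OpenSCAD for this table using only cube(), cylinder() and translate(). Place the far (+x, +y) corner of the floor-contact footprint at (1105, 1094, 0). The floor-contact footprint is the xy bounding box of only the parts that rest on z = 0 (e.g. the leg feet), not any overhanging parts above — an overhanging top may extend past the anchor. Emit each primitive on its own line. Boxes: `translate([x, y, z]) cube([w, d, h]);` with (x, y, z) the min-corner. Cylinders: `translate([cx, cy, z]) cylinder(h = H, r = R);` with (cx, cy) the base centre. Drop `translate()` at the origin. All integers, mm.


// leg_h = 695 - 48 = 647
translate([180, 153, 647]) cube([981, 997, 48]);
translate([257, 230, 0]) cylinder(h = 647, r = 21);
translate([1084, 230, 0]) cylinder(h = 647, r = 21);
translate([257, 1073, 0]) cylinder(h = 647, r = 21);
translate([1084, 1073, 0]) cylinder(h = 647, r = 21);


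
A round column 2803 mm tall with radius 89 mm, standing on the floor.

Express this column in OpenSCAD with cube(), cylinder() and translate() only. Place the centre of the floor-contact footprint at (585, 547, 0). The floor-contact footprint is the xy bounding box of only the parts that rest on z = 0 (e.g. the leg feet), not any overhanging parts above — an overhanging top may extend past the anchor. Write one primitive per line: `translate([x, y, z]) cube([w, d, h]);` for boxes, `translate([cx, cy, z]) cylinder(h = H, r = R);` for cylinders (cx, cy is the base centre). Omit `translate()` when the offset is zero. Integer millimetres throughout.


translate([585, 547, 0]) cylinder(h = 2803, r = 89);


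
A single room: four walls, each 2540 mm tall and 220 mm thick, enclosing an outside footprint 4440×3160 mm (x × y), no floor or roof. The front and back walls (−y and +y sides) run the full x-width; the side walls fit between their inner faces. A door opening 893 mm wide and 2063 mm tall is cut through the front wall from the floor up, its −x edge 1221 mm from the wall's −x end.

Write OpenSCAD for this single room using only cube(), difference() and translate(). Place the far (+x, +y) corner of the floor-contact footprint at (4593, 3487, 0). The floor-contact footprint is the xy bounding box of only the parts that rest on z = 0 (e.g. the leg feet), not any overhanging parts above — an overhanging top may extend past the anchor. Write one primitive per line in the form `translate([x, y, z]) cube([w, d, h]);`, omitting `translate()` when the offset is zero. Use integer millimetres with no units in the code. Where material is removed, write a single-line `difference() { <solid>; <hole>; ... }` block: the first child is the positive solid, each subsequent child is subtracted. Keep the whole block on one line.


difference() { translate([153, 327, 0]) cube([4440, 220, 2540]); translate([1374, 327, 0]) cube([893, 220, 2063]); }
translate([153, 3267, 0]) cube([4440, 220, 2540]);
translate([153, 547, 0]) cube([220, 2720, 2540]);
translate([4373, 547, 0]) cube([220, 2720, 2540]);


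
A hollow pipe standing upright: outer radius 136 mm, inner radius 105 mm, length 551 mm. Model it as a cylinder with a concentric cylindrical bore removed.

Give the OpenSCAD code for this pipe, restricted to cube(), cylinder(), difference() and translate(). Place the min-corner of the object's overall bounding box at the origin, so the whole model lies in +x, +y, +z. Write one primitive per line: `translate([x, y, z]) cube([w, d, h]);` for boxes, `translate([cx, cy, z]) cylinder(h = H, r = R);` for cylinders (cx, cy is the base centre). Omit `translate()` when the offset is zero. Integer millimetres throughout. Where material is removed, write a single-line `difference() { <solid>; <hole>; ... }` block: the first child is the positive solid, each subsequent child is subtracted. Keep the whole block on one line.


difference() { translate([136, 136, 0]) cylinder(h = 551, r = 136); translate([136, 136, 0]) cylinder(h = 551, r = 105); }


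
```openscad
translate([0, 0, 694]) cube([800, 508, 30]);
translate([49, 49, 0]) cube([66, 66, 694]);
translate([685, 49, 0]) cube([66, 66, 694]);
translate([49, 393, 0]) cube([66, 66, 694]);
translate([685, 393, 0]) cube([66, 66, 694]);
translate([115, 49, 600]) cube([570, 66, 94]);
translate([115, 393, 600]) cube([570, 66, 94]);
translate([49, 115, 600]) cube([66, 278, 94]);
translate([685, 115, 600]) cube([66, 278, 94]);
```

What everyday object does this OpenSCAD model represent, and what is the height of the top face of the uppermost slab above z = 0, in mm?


A table. The table height is 724 mm.

A 800×508×30 slab sits at z = 694 on four 66 mm square posts — a table. The top surface is at 694 + 30 = 724 mm.


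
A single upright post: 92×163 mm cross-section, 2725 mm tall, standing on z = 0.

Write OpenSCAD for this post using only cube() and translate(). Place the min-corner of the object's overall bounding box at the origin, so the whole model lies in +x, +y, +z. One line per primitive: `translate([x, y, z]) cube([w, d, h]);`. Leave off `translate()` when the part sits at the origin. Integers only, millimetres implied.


cube([92, 163, 2725]);


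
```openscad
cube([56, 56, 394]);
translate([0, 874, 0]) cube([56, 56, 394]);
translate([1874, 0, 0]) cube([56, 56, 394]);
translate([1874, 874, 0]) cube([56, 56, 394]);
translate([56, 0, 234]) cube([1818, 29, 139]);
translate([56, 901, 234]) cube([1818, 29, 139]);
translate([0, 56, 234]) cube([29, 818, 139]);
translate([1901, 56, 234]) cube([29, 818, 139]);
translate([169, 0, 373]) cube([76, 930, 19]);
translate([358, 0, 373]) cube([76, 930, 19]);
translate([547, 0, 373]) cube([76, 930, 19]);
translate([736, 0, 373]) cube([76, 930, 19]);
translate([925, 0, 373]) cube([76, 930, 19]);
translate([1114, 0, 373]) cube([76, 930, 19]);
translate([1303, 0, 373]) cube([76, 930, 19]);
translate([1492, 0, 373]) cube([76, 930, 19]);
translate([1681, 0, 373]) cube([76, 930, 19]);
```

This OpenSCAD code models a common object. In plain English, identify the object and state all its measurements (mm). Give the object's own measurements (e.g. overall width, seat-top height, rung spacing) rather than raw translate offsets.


A bed frame 1930 mm long (x) by 930 mm wide (y). Four 56×56 mm corner posts, 394 mm tall, at the corners of the footprint. Four rails of 29 mm thickness and 139 mm height run between adjacent posts with their undersides at z = 234 mm, their outer faces flush with the outside of the frame (the two x-running rails run between the posts' inner faces; the two y-running rails run between the posts' inner faces). 9 slats, each 76 mm wide (x) and 19 mm thick, lie across the top of the two x-running rails, running the full 930 mm width of the frame in y; along x they sit between the end posts with a 113 mm gap after the −x posts and between neighbouring slats, leaving 117 mm before the +x posts.


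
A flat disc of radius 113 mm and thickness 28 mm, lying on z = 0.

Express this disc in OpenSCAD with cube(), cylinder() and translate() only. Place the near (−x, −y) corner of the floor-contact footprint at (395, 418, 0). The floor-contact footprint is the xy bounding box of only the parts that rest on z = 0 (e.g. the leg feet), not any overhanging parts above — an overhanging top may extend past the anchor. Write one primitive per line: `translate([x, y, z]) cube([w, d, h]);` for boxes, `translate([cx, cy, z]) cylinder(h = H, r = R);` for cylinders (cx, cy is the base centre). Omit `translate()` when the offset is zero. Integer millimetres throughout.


translate([508, 531, 0]) cylinder(h = 28, r = 113);


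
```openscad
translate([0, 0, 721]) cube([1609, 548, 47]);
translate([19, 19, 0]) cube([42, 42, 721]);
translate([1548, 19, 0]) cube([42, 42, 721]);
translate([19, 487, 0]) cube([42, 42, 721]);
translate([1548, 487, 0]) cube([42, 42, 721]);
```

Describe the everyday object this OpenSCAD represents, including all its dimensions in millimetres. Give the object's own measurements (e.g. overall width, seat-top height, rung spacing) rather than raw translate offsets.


A rectangular dining table. The top is 1609×548×47 mm with its upper surface at z = 768 mm. It stands on four 42×42 mm square legs, each inset 19 mm from the nearest pair of top edges, running from the floor to the underside of the top.


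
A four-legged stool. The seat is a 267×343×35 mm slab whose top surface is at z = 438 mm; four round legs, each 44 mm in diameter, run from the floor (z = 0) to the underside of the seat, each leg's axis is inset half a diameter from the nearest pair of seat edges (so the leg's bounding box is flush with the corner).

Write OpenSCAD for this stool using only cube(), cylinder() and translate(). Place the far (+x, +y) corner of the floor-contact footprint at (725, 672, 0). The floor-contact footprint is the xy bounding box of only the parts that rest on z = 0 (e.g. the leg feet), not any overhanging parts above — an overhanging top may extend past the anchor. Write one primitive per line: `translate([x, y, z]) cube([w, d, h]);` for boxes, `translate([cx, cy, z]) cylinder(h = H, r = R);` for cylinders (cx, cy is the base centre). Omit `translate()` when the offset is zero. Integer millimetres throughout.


// leg_h = 438 - 35 = 403
translate([458, 329, 403]) cube([267, 343, 35]);
translate([480, 351, 0]) cylinder(h = 403, r = 22);
translate([703, 351, 0]) cylinder(h = 403, r = 22);
translate([480, 650, 0]) cylinder(h = 403, r = 22);
translate([703, 650, 0]) cylinder(h = 403, r = 22);


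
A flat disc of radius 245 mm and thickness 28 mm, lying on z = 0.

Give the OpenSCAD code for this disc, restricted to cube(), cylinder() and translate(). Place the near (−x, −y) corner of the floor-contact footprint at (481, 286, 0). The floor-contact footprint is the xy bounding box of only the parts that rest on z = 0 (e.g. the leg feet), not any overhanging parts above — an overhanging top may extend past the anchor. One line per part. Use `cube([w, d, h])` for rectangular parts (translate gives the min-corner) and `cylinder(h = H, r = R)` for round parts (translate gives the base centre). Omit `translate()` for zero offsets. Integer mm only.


translate([726, 531, 0]) cylinder(h = 28, r = 245);


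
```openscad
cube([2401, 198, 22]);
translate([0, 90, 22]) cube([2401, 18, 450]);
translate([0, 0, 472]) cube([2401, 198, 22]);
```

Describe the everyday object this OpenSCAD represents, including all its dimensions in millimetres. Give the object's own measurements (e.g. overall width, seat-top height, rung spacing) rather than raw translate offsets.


An I-beam lying along x, 2401 mm long. Overall section height 494 mm. Two flanges 198 mm wide (y) and 22 mm thick, one on the floor and one at the top; a web 18 mm thick runs between them, centred on the flange width.


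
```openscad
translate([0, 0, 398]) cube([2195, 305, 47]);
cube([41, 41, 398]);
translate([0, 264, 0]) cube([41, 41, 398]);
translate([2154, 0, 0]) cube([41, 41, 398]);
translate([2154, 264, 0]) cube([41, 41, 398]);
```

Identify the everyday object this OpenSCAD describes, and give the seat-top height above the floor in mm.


A bench. The seat-top height is 445 mm.

A long slab on four corner posts — a bench. The slab sits at z = 398 with thickness 47, so the top is 398 + 47 = 445 mm.


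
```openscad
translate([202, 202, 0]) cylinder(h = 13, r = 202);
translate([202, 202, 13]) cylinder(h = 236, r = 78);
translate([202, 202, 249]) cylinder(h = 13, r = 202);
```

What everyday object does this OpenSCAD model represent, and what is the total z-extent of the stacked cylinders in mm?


A spool. The overall height is 262 mm.

Three coaxial cylinders, large–small–large — a spool. Two 13 mm flanges and a 236 mm core give 13 + 236 + 13 = 262 mm.


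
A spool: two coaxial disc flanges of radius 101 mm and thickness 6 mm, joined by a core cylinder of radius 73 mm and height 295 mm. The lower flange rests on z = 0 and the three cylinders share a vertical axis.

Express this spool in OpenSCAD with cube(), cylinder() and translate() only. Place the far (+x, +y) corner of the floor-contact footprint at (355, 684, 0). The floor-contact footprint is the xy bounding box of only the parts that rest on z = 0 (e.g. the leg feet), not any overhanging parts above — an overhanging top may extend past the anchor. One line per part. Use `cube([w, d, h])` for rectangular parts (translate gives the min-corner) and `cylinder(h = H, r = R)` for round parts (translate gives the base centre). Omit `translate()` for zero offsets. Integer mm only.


translate([254, 583, 0]) cylinder(h = 6, r = 101);
translate([254, 583, 6]) cylinder(h = 295, r = 73);
translate([254, 583, 301]) cylinder(h = 6, r = 101);


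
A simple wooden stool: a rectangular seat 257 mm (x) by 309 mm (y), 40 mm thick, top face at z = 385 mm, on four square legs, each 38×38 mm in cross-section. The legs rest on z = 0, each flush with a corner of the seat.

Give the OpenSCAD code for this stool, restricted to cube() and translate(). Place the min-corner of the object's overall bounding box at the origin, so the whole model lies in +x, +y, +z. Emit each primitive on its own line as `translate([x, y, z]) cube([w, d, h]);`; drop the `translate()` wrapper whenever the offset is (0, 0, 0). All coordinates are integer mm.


translate([0, 0, 345]) cube([257, 309, 40]);
cube([38, 38, 345]);
translate([219, 0, 0]) cube([38, 38, 345]);
translate([0, 271, 0]) cube([38, 38, 345]);
translate([219, 271, 0]) cube([38, 38, 345]);


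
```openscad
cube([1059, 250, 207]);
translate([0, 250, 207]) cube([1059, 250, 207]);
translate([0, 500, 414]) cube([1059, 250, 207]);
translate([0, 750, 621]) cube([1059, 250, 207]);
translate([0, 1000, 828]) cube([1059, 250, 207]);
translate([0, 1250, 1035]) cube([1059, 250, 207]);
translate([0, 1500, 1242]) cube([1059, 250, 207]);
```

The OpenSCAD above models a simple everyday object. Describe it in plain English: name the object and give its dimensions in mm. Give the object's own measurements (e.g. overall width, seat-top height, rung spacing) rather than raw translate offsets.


A straight staircase of 7 solid steps. Each step is 1059 mm wide (x), 250 mm deep (y, the going) and 207 mm tall (the rise). The first step rests on the floor; each subsequent step sits one going further in +y and one rise higher in +z, directly behind and above the previous step with no overlap.


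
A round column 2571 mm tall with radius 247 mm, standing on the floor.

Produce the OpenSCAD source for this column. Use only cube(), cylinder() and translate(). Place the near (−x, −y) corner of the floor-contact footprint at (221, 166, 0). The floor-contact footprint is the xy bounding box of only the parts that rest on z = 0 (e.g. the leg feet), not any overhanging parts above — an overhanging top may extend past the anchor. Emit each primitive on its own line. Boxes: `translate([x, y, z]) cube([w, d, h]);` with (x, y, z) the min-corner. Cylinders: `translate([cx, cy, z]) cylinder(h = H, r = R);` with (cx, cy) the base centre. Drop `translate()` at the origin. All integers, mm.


translate([468, 413, 0]) cylinder(h = 2571, r = 247);


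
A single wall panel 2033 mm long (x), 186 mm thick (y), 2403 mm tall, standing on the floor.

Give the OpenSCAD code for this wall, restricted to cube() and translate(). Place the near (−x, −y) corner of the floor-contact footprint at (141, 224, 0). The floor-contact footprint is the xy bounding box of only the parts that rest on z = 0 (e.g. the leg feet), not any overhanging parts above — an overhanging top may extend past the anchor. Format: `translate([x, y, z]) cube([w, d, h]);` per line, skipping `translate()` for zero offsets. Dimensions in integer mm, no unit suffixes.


translate([141, 224, 0]) cube([2033, 186, 2403]);


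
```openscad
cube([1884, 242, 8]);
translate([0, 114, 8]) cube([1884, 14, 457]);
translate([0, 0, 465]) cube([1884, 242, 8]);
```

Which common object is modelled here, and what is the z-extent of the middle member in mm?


An I-beam. The web height is 457 mm.

Two wide flanges with a thin centred web — an I-beam. Overall 473 mm minus two 8 mm flanges gives a web of 473 − 2·8 = 457 mm.


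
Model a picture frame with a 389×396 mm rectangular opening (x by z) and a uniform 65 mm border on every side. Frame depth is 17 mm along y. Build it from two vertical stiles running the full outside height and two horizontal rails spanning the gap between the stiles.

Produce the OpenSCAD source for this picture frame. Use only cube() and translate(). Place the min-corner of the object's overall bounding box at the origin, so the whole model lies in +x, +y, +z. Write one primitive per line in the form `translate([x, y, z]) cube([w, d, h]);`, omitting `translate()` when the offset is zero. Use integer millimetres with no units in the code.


cube([65, 17, 526]);
translate([454, 0, 0]) cube([65, 17, 526]);
translate([65, 0, 0]) cube([389, 17, 65]);
translate([65, 0, 461]) cube([389, 17, 65]);


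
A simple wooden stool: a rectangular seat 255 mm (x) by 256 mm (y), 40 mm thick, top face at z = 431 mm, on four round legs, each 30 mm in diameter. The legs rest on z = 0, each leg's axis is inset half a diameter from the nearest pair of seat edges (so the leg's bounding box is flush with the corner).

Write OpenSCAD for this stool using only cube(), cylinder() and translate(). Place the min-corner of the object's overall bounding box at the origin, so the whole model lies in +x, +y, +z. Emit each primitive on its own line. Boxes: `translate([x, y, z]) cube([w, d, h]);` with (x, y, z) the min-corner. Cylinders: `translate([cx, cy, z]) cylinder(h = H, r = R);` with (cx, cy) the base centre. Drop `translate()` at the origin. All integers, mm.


translate([0, 0, 391]) cube([255, 256, 40]);
translate([15, 15, 0]) cylinder(h = 391, r = 15);
translate([240, 15, 0]) cylinder(h = 391, r = 15);
translate([15, 241, 0]) cylinder(h = 391, r = 15);
translate([240, 241, 0]) cylinder(h = 391, r = 15);


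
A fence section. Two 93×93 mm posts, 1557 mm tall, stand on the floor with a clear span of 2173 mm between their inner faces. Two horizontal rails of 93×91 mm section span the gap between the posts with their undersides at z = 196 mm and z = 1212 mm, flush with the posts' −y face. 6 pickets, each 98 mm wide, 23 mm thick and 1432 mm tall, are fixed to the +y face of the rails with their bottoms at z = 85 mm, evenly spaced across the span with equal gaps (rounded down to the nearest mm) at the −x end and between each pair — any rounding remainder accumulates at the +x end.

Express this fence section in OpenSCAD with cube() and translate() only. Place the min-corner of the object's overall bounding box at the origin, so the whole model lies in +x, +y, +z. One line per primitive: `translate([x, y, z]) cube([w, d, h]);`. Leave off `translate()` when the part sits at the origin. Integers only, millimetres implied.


cube([93, 93, 1557]);
translate([2266, 0, 0]) cube([93, 93, 1557]);
translate([93, 0, 196]) cube([2173, 93, 91]);
translate([93, 0, 1212]) cube([2173, 93, 91]);
translate([319, 93, 85]) cube([98, 23, 1432]);
translate([643, 93, 85]) cube([98, 23, 1432]);
translate([967, 93, 85]) cube([98, 23, 1432]);
translate([1291, 93, 85]) cube([98, 23, 1432]);
translate([1615, 93, 85]) cube([98, 23, 1432]);
translate([1939, 93, 85]) cube([98, 23, 1432]);
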